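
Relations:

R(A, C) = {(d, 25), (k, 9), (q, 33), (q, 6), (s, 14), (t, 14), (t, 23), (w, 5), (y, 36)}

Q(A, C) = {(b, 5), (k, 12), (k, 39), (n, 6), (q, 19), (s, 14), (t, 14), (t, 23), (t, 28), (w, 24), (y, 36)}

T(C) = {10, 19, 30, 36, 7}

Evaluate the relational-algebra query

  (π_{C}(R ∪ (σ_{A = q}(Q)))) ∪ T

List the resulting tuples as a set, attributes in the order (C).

{10, 14, 19, 23, 25, 30, 33, 36, 5, 6, 7, 9}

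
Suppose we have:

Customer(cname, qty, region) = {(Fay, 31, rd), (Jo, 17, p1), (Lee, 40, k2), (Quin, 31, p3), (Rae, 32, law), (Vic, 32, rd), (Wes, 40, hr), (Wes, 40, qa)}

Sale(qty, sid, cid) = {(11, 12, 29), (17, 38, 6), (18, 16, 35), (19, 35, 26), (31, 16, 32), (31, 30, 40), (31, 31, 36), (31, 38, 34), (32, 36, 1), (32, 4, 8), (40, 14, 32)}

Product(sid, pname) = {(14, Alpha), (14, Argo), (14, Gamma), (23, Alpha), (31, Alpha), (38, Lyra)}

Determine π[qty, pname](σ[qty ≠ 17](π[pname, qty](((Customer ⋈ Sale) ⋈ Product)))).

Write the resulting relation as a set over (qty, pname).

{(31, Alpha), (31, Lyra), (40, Alpha), (40, Argo), (40, Gamma)}

Natural join on qty: {(Fay, 31, rd, 16, 32), (Fay, 31, rd, 30, 40), (Fay, 31, rd, 31, 36), (Fay, 31, rd, 38, 34), (Jo, 17, p1, 38, 6), (Lee, 40, k2, 14, 32), (Quin, 31, p3, 16, 32), (Quin, 31, p3, 30, 40), (Quin, 31, p3, 31, 36), (Quin, 31, p3, 38, 34), (Rae, 32, law, 36, 1), (Rae, 32, law, 4, 8), (Vic, 32, rd, 36, 1), (Vic, 32, rd, 4, 8), (Wes, 40, hr, 14, 32), (Wes, 40, qa, 14, 32)}
Natural join on sid: {(Fay, 31, rd, 31, 36, Alpha), (Fay, 31, rd, 38, 34, Lyra), (Jo, 17, p1, 38, 6, Lyra), (Lee, 40, k2, 14, 32, Alpha), (Lee, 40, k2, 14, 32, Argo), (Lee, 40, k2, 14, 32, Gamma), (Quin, 31, p3, 31, 36, Alpha), (Quin, 31, p3, 38, 34, Lyra), (Wes, 40, hr, 14, 32, Alpha), (Wes, 40, hr, 14, 32, Argo), (Wes, 40, hr, 14, 32, Gamma), (Wes, 40, qa, 14, 32, Alpha), (Wes, 40, qa, 14, 32, Argo), (Wes, 40, qa, 14, 32, Gamma)}
Keep only column(s) pname, qty (8 duplicate(s) eliminated): {(Alpha, 31), (Alpha, 40), (Argo, 40), (Gamma, 40), (Lyra, 17), (Lyra, 31)}
σ[qty ≠ 17]: keep tuples satisfying qty ≠ 17 → {(Alpha, 31), (Alpha, 40), (Argo, 40), (Gamma, 40), (Lyra, 31)}
Keep only column(s) qty, pname: {(31, Alpha), (31, Lyra), (40, Alpha), (40, Argo), (40, Gamma)}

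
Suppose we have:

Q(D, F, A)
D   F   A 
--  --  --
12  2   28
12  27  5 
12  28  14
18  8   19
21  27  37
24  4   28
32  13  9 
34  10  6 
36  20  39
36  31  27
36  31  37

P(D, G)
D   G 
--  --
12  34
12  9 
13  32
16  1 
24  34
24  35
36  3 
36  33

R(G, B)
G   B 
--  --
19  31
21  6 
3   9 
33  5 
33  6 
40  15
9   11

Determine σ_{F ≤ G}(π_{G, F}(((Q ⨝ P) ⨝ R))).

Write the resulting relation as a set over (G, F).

Natural join on D: {(12, 2, 28, 34), (12, 2, 28, 9), (12, 27, 5, 34), (12, 27, 5, 9), (12, 28, 14, 34), (12, 28, 14, 9), (24, 4, 28, 34), (24, 4, 28, 35), (36, 20, 39, 3), (36, 20, 39, 33), (36, 31, 27, 3), (36, 31, 27, 33), (36, 31, 37, 3), (36, 31, 37, 33)}
Natural join on G: {(12, 2, 28, 9, 11), (12, 27, 5, 9, 11), (12, 28, 14, 9, 11), (36, 20, 39, 3, 9), (36, 20, 39, 33, 5), (36, 20, 39, 33, 6), (36, 31, 27, 3, 9), (36, 31, 27, 33, 5), (36, 31, 27, 33, 6), (36, 31, 37, 3, 9), (36, 31, 37, 33, 5), (36, 31, 37, 33, 6)}
π[G, F]: project onto (G, F) (5 duplicate(s) eliminated) → {(3, 20), (3, 31), (33, 20), (33, 31), (9, 2), (9, 27), (9, 28)}
Selection F ≤ G: {(33, 20), (33, 31), (9, 2)}

{(33, 20), (33, 31), (9, 2)}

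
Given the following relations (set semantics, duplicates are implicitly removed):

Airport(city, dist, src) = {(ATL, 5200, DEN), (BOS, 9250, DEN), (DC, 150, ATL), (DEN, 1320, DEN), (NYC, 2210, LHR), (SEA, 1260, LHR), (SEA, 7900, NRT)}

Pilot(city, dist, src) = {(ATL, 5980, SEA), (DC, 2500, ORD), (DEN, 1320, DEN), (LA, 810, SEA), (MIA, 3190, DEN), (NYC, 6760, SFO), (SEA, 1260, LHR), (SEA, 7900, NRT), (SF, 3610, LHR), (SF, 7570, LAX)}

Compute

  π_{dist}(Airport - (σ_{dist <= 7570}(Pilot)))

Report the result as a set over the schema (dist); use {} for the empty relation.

Apply σ_{dist <= 7570}; surviving tuples: {(ATL, 5980, SEA), (DC, 2500, ORD), (DEN, 1320, DEN), (LA, 810, SEA), (MIA, 3190, DEN), (NYC, 6760, SFO), (SEA, 1260, LHR), (SF, 3610, LHR), (SF, 7570, LAX)}
Taking the difference: {(ATL, 5200, DEN), (BOS, 9250, DEN), (DC, 150, ATL), (NYC, 2210, LHR), (SEA, 7900, NRT)}
π[dist]: project onto (dist) → {150, 2210, 5200, 7900, 9250}

{150, 2210, 5200, 7900, 9250}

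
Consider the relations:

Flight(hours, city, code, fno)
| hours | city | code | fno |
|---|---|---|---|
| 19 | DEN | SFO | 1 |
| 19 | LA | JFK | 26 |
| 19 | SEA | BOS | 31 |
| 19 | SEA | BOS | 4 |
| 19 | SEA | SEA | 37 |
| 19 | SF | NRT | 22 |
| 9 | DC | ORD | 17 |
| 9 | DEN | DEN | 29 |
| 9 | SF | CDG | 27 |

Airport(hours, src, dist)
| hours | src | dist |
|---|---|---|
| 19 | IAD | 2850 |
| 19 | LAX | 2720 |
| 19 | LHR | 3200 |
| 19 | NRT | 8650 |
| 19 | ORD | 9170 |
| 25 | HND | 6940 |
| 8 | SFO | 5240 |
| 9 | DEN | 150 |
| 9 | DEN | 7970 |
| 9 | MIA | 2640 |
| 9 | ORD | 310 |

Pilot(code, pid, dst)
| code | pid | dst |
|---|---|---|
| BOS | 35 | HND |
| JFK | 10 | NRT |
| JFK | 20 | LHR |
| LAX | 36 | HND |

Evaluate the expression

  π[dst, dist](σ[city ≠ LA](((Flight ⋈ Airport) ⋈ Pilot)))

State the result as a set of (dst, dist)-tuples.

{(HND, 2720), (HND, 2850), (HND, 3200), (HND, 8650), (HND, 9170)}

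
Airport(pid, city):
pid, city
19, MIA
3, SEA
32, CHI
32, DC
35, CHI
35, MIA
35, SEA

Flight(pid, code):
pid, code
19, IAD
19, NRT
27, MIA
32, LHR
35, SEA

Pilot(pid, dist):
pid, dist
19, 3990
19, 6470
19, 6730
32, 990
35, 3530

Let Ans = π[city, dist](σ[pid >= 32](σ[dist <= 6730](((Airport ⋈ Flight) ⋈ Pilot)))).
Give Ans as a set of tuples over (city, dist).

{(CHI, 3530), (CHI, 990), (DC, 990), (MIA, 3530), (SEA, 3530)}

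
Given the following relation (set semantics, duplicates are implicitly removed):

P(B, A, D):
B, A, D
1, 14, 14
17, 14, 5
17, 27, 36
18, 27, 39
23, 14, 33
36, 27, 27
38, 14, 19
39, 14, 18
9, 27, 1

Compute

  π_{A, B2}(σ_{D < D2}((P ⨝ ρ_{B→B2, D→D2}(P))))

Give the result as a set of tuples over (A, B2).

ρ[B→B2, D→D2]: schema becomes (B2, A, D2); tuples unchanged.
P ⋈ ρ_{B→B2, D→D2}(P) (natural join on A): {(1, 14, 14, 1, 14), (1, 14, 14, 17, 5), (1, 14, 14, 23, 33), (1, 14, 14, 38, 19), (1, 14, 14, 39, 18), (17, 14, 5, 1, 14), (17, 14, 5, 17, 5), (17, 14, 5, 23, 33), (17, 14, 5, 38, 19), (17, 14, 5, 39, 18), (17, 27, 36, 17, 36), (17, 27, 36, 18, 39), (17, 27, 36, 36, 27), (17, 27, 36, 9, 1), (18, 27, 39, 17, 36), (18, 27, 39, 18, 39), (18, 27, 39, 36, 27), (18, 27, 39, 9, 1), (23, 14, 33, 1, 14), (23, 14, 33, 17, 5), (23, 14, 33, 23, 33), (23, 14, 33, 38, 19), (23, 14, 33, 39, 18), (36, 27, 27, 17, 36), (36, 27, 27, 18, 39), (36, 27, 27, 36, 27), (36, 27, 27, 9, 1), (38, 14, 19, 1, 14), (38, 14, 19, 17, 5), (38, 14, 19, 23, 33), (38, 14, 19, 38, 19), (38, 14, 19, 39, 18), (39, 14, 18, 1, 14), (39, 14, 18, 17, 5), (39, 14, 18, 23, 33), (39, 14, 18, 38, 19), (39, 14, 18, 39, 18), (9, 27, 1, 17, 36), (9, 27, 1, 18, 39), (9, 27, 1, 36, 27), (9, 27, 1, 9, 1)}
σ[D < D2]: keep tuples satisfying D < D2 → {(1, 14, 14, 23, 33), (1, 14, 14, 38, 19), (1, 14, 14, 39, 18), (17, 14, 5, 1, 14), (17, 14, 5, 23, 33), (17, 14, 5, 38, 19), (17, 14, 5, 39, 18), (17, 27, 36, 18, 39), (36, 27, 27, 17, 36), (36, 27, 27, 18, 39), (38, 14, 19, 23, 33), (39, 14, 18, 23, 33), (39, 14, 18, 38, 19), (9, 27, 1, 17, 36), (9, 27, 1, 18, 39), (9, 27, 1, 36, 27)}
π_{A, B2} gives {(14, 1), (14, 23), (14, 38), (14, 39), (27, 17), (27, 18), (27, 36)} (9 duplicate(s) eliminated).

{(14, 1), (14, 23), (14, 38), (14, 39), (27, 17), (27, 18), (27, 36)}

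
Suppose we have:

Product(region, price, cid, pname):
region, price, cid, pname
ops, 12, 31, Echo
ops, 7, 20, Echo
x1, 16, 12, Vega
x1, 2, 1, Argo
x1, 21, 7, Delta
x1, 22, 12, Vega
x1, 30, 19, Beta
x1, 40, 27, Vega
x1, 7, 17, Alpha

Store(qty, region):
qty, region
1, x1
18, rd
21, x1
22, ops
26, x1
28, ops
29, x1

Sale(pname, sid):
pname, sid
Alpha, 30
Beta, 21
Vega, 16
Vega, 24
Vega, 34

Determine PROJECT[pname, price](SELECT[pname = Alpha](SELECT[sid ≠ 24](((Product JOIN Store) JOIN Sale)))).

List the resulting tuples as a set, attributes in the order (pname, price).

{(Alpha, 7)}

Natural join on region: {(ops, 12, 31, Echo, 22), (ops, 12, 31, Echo, 28), (ops, 7, 20, Echo, 22), (ops, 7, 20, Echo, 28), (x1, 16, 12, Vega, 1), (x1, 16, 12, Vega, 21), (x1, 16, 12, Vega, 26), (x1, 16, 12, Vega, 29), (x1, 2, 1, Argo, 1), (x1, 2, 1, Argo, 21), (x1, 2, 1, Argo, 26), (x1, 2, 1, Argo, 29), (x1, 21, 7, Delta, 1), (x1, 21, 7, Delta, 21), (x1, 21, 7, Delta, 26), (x1, 21, 7, Delta, 29), (x1, 22, 12, Vega, 1), (x1, 22, 12, Vega, 21), (x1, 22, 12, Vega, 26), (x1, 22, 12, Vega, 29), (x1, 30, 19, Beta, 1), (x1, 30, 19, Beta, 21), (x1, 30, 19, Beta, 26), (x1, 30, 19, Beta, 29), (x1, 40, 27, Vega, 1), (x1, 40, 27, Vega, 21), (x1, 40, 27, Vega, 26), (x1, 40, 27, Vega, 29), (x1, 7, 17, Alpha, 1), (x1, 7, 17, Alpha, 21), (x1, 7, 17, Alpha, 26), (x1, 7, 17, Alpha, 29)}
Natural join on pname: {(x1, 16, 12, Vega, 1, 16), (x1, 16, 12, Vega, 1, 24), (x1, 16, 12, Vega, 1, 34), (x1, 16, 12, Vega, 21, 16), (x1, 16, 12, Vega, 21, 24), (x1, 16, 12, Vega, 21, 34), (x1, 16, 12, Vega, 26, 16), (x1, 16, 12, Vega, 26, 24), (x1, 16, 12, Vega, 26, 34), (x1, 16, 12, Vega, 29, 16), (x1, 16, 12, Vega, 29, 24), (x1, 16, 12, Vega, 29, 34), (x1, 22, 12, Vega, 1, 16), (x1, 22, 12, Vega, 1, 24), (x1, 22, 12, Vega, 1, 34), (x1, 22, 12, Vega, 21, 16), (x1, 22, 12, Vega, 21, 24), (x1, 22, 12, Vega, 21, 34), (x1, 22, 12, Vega, 26, 16), (x1, 22, 12, Vega, 26, 24), (x1, 22, 12, Vega, 26, 34), (x1, 22, 12, Vega, 29, 16), (x1, 22, 12, Vega, 29, 24), (x1, 22, 12, Vega, 29, 34), (x1, 30, 19, Beta, 1, 21), (x1, 30, 19, Beta, 21, 21), (x1, 30, 19, Beta, 26, 21), (x1, 30, 19, Beta, 29, 21), (x1, 40, 27, Vega, 1, 16), (x1, 40, 27, Vega, 1, 24), (x1, 40, 27, Vega, 1, 34), (x1, 40, 27, Vega, 21, 16), (x1, 40, 27, Vega, 21, 24), (x1, 40, 27, Vega, 21, 34), (x1, 40, 27, Vega, 26, 16), (x1, 40, 27, Vega, 26, 24), (x1, 40, 27, Vega, 26, 34), (x1, 40, 27, Vega, 29, 16), (x1, 40, 27, Vega, 29, 24), (x1, 40, 27, Vega, 29, 34), (x1, 7, 17, Alpha, 1, 30), (x1, 7, 17, Alpha, 21, 30), (x1, 7, 17, Alpha, 26, 30), (x1, 7, 17, Alpha, 29, 30)}
Filtering on sid ≠ 24 leaves {(x1, 16, 12, Vega, 1, 16), (x1, 16, 12, Vega, 1, 34), (x1, 16, 12, Vega, 21, 16), (x1, 16, 12, Vega, 21, 34), (x1, 16, 12, Vega, 26, 16), (x1, 16, 12, Vega, 26, 34), (x1, 16, 12, Vega, 29, 16), (x1, 16, 12, Vega, 29, 34), (x1, 22, 12, Vega, 1, 16), (x1, 22, 12, Vega, 1, 34), (x1, 22, 12, Vega, 21, 16), (x1, 22, 12, Vega, 21, 34), (x1, 22, 12, Vega, 26, 16), (x1, 22, 12, Vega, 26, 34), (x1, 22, 12, Vega, 29, 16), (x1, 22, 12, Vega, 29, 34), (x1, 30, 19, Beta, 1, 21), (x1, 30, 19, Beta, 21, 21), (x1, 30, 19, Beta, 26, 21), (x1, 30, 19, Beta, 29, 21), (x1, 40, 27, Vega, 1, 16), (x1, 40, 27, Vega, 1, 34), (x1, 40, 27, Vega, 21, 16), (x1, 40, 27, Vega, 21, 34), (x1, 40, 27, Vega, 26, 16), (x1, 40, 27, Vega, 26, 34), (x1, 40, 27, Vega, 29, 16), (x1, 40, 27, Vega, 29, 34), (x1, 7, 17, Alpha, 1, 30), (x1, 7, 17, Alpha, 21, 30), (x1, 7, 17, Alpha, 26, 30), (x1, 7, 17, Alpha, 29, 30)}.
Filtering on pname = Alpha leaves {(x1, 7, 17, Alpha, 1, 30), (x1, 7, 17, Alpha, 21, 30), (x1, 7, 17, Alpha, 26, 30), (x1, 7, 17, Alpha, 29, 30)}.
Projecting to pname, price (3 duplicate(s) eliminated): {(Alpha, 7)}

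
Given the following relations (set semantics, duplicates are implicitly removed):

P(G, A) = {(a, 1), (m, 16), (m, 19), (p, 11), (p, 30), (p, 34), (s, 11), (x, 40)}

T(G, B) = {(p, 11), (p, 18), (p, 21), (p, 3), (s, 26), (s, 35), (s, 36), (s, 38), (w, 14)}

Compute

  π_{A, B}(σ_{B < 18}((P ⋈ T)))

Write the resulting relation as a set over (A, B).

{(11, 11), (11, 3), (30, 11), (30, 3), (34, 11), (34, 3)}

Joining P and T on G yields {(p, 11, 11), (p, 11, 18), (p, 11, 21), (p, 11, 3), (p, 30, 11), (p, 30, 18), (p, 30, 21), (p, 30, 3), (p, 34, 11), (p, 34, 18), (p, 34, 21), (p, 34, 3), (s, 11, 26), (s, 11, 35), (s, 11, 36), (s, 11, 38)}.
Selection B < 18: {(p, 11, 11), (p, 11, 3), (p, 30, 11), (p, 30, 3), (p, 34, 11), (p, 34, 3)}
Keep only column(s) A, B: {(11, 11), (11, 3), (30, 11), (30, 3), (34, 11), (34, 3)}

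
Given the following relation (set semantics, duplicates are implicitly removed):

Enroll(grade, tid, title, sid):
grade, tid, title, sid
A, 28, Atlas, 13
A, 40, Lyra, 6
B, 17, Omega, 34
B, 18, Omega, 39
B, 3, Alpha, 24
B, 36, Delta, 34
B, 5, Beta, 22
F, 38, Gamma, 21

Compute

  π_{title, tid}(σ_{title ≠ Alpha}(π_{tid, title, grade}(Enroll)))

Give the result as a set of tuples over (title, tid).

{(Atlas, 28), (Beta, 5), (Delta, 36), (Gamma, 38), (Lyra, 40), (Omega, 17), (Omega, 18)}

Keep only column(s) tid, title, grade: {(17, Omega, B), (18, Omega, B), (28, Atlas, A), (3, Alpha, B), (36, Delta, B), (38, Gamma, F), (40, Lyra, A), (5, Beta, B)}
Filtering on title ≠ Alpha leaves {(17, Omega, B), (18, Omega, B), (28, Atlas, A), (36, Delta, B), (38, Gamma, F), (40, Lyra, A), (5, Beta, B)}.
Keep only column(s) title, tid: {(Atlas, 28), (Beta, 5), (Delta, 36), (Gamma, 38), (Lyra, 40), (Omega, 17), (Omega, 18)}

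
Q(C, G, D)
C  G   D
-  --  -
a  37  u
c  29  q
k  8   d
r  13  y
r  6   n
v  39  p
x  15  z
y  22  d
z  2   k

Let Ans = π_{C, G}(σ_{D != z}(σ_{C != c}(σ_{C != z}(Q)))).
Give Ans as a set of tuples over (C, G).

{(a, 37), (k, 8), (r, 13), (r, 6), (v, 39), (y, 22)}

σ[C != z]: keep tuples satisfying C != z → {(a, 37, u), (c, 29, q), (k, 8, d), (r, 13, y), (r, 6, n), (v, 39, p), (x, 15, z), (y, 22, d)}
σ[C != c]: keep tuples satisfying C != c → {(a, 37, u), (k, 8, d), (r, 13, y), (r, 6, n), (v, 39, p), (x, 15, z), (y, 22, d)}
σ[D != z]: keep tuples satisfying D != z → {(a, 37, u), (k, 8, d), (r, 13, y), (r, 6, n), (v, 39, p), (y, 22, d)}
Keep only column(s) C, G: {(a, 37), (k, 8), (r, 13), (r, 6), (v, 39), (y, 22)}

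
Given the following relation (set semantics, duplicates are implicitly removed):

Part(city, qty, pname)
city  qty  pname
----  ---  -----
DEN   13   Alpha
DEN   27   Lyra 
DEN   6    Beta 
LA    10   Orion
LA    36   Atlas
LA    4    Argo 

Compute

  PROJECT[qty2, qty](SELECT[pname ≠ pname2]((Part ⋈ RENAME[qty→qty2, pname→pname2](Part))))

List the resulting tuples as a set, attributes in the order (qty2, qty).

{(10, 36), (10, 4), (13, 27), (13, 6), (27, 13), (27, 6), (36, 10), (36, 4), (4, 10), (4, 36), (6, 13), (6, 27)}

ρ[qty→qty2, pname→pname2]: schema becomes (city, qty2, pname2); tuples unchanged.
Joining Part and RENAME[qty→qty2, pname→pname2](Part) on city yields {(DEN, 13, Alpha, 13, Alpha), (DEN, 13, Alpha, 27, Lyra), (DEN, 13, Alpha, 6, Beta), (DEN, 27, Lyra, 13, Alpha), (DEN, 27, Lyra, 27, Lyra), (DEN, 27, Lyra, 6, Beta), (DEN, 6, Beta, 13, Alpha), (DEN, 6, Beta, 27, Lyra), (DEN, 6, Beta, 6, Beta), (LA, 10, Orion, 10, Orion), (LA, 10, Orion, 36, Atlas), (LA, 10, Orion, 4, Argo), (LA, 36, Atlas, 10, Orion), (LA, 36, Atlas, 36, Atlas), (LA, 36, Atlas, 4, Argo), (LA, 4, Argo, 10, Orion), (LA, 4, Argo, 36, Atlas), (LA, 4, Argo, 4, Argo)}.
Filtering on pname ≠ pname2 leaves {(DEN, 13, Alpha, 27, Lyra), (DEN, 13, Alpha, 6, Beta), (DEN, 27, Lyra, 13, Alpha), (DEN, 27, Lyra, 6, Beta), (DEN, 6, Beta, 13, Alpha), (DEN, 6, Beta, 27, Lyra), (LA, 10, Orion, 36, Atlas), (LA, 10, Orion, 4, Argo), (LA, 36, Atlas, 10, Orion), (LA, 36, Atlas, 4, Argo), (LA, 4, Argo, 10, Orion), (LA, 4, Argo, 36, Atlas)}.
π[qty2, qty]: project onto (qty2, qty) → {(10, 36), (10, 4), (13, 27), (13, 6), (27, 13), (27, 6), (36, 10), (36, 4), (4, 10), (4, 36), (6, 13), (6, 27)}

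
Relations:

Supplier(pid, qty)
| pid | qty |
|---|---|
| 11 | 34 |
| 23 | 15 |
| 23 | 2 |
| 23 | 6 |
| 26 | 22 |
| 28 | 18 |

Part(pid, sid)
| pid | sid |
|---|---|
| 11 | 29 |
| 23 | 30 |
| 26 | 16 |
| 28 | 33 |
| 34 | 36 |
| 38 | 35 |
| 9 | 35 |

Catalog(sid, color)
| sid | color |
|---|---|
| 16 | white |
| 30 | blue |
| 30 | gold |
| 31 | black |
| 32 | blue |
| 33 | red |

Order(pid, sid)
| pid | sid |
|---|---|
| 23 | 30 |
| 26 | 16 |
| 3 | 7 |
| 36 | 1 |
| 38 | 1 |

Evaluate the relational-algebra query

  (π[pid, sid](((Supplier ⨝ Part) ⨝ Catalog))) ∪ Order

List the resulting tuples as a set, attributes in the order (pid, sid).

{(23, 30), (26, 16), (28, 33), (3, 7), (36, 1), (38, 1)}

Natural join on pid: {(11, 34, 29), (23, 15, 30), (23, 2, 30), (23, 6, 30), (26, 22, 16), (28, 18, 33)}
Natural join on sid: {(23, 15, 30, blue), (23, 15, 30, gold), (23, 2, 30, blue), (23, 2, 30, gold), (23, 6, 30, blue), (23, 6, 30, gold), (26, 22, 16, white), (28, 18, 33, red)}
π[pid, sid]: project onto (pid, sid) (5 duplicate(s) eliminated) → {(23, 30), (26, 16), (28, 33)}
Taking the union: {(23, 30), (26, 16), (28, 33), (3, 7), (36, 1), (38, 1)}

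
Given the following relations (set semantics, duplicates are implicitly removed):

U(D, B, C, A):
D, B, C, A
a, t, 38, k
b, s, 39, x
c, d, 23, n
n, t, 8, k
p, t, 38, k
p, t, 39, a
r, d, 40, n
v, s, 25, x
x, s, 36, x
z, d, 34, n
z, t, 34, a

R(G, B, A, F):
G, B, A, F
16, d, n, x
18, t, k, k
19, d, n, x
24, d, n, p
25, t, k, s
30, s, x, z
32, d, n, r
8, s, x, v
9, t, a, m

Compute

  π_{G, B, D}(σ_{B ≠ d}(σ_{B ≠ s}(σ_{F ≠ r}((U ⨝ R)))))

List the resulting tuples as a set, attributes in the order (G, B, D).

{(18, t, a), (18, t, n), (18, t, p), (25, t, a), (25, t, n), (25, t, p), (9, t, p), (9, t, z)}

Natural join on B, A: {(a, t, 38, k, 18, k), (a, t, 38, k, 25, s), (b, s, 39, x, 30, z), (b, s, 39, x, 8, v), (c, d, 23, n, 16, x), (c, d, 23, n, 19, x), (c, d, 23, n, 24, p), (c, d, 23, n, 32, r), (n, t, 8, k, 18, k), (n, t, 8, k, 25, s), (p, t, 38, k, 18, k), (p, t, 38, k, 25, s), (p, t, 39, a, 9, m), (r, d, 40, n, 16, x), (r, d, 40, n, 19, x), (r, d, 40, n, 24, p), (r, d, 40, n, 32, r), (v, s, 25, x, 30, z), (v, s, 25, x, 8, v), (x, s, 36, x, 30, z), (x, s, 36, x, 8, v), (z, d, 34, n, 16, x), (z, d, 34, n, 19, x), (z, d, 34, n, 24, p), (z, d, 34, n, 32, r), (z, t, 34, a, 9, m)}
σ[F ≠ r]: keep tuples satisfying F ≠ r → {(a, t, 38, k, 18, k), (a, t, 38, k, 25, s), (b, s, 39, x, 30, z), (b, s, 39, x, 8, v), (c, d, 23, n, 16, x), (c, d, 23, n, 19, x), (c, d, 23, n, 24, p), (n, t, 8, k, 18, k), (n, t, 8, k, 25, s), (p, t, 38, k, 18, k), (p, t, 38, k, 25, s), (p, t, 39, a, 9, m), (r, d, 40, n, 16, x), (r, d, 40, n, 19, x), (r, d, 40, n, 24, p), (v, s, 25, x, 30, z), (v, s, 25, x, 8, v), (x, s, 36, x, 30, z), (x, s, 36, x, 8, v), (z, d, 34, n, 16, x), (z, d, 34, n, 19, x), (z, d, 34, n, 24, p), (z, t, 34, a, 9, m)}
σ[B ≠ s]: keep tuples satisfying B ≠ s → {(a, t, 38, k, 18, k), (a, t, 38, k, 25, s), (c, d, 23, n, 16, x), (c, d, 23, n, 19, x), (c, d, 23, n, 24, p), (n, t, 8, k, 18, k), (n, t, 8, k, 25, s), (p, t, 38, k, 18, k), (p, t, 38, k, 25, s), (p, t, 39, a, 9, m), (r, d, 40, n, 16, x), (r, d, 40, n, 19, x), (r, d, 40, n, 24, p), (z, d, 34, n, 16, x), (z, d, 34, n, 19, x), (z, d, 34, n, 24, p), (z, t, 34, a, 9, m)}
σ[B ≠ d]: keep tuples satisfying B ≠ d → {(a, t, 38, k, 18, k), (a, t, 38, k, 25, s), (n, t, 8, k, 18, k), (n, t, 8, k, 25, s), (p, t, 38, k, 18, k), (p, t, 38, k, 25, s), (p, t, 39, a, 9, m), (z, t, 34, a, 9, m)}
Projecting to G, B, D: {(18, t, a), (18, t, n), (18, t, p), (25, t, a), (25, t, n), (25, t, p), (9, t, p), (9, t, z)}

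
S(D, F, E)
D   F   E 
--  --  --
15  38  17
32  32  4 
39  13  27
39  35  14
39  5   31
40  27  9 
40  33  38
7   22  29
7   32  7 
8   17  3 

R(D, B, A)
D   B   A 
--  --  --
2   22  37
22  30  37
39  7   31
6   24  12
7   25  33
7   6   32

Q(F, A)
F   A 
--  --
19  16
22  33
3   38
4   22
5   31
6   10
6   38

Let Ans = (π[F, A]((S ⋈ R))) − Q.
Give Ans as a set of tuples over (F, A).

S ⋈ R (natural join on D): {(39, 13, 27, 7, 31), (39, 35, 14, 7, 31), (39, 5, 31, 7, 31), (7, 22, 29, 25, 33), (7, 22, 29, 6, 32), (7, 32, 7, 25, 33), (7, 32, 7, 6, 32)}
Keep only column(s) F, A: {(13, 31), (22, 32), (22, 33), (32, 32), (32, 33), (35, 31), (5, 31)}
Difference: {(13, 31), (22, 32), (22, 33), (32, 32), (32, 33), (35, 31), (5, 31)} with {(19, 16), (22, 33), (3, 38), (4, 22), (5, 31), (6, 10), (6, 38)} → {(13, 31), (22, 32), (32, 32), (32, 33), (35, 31)}

{(13, 31), (22, 32), (32, 32), (32, 33), (35, 31)}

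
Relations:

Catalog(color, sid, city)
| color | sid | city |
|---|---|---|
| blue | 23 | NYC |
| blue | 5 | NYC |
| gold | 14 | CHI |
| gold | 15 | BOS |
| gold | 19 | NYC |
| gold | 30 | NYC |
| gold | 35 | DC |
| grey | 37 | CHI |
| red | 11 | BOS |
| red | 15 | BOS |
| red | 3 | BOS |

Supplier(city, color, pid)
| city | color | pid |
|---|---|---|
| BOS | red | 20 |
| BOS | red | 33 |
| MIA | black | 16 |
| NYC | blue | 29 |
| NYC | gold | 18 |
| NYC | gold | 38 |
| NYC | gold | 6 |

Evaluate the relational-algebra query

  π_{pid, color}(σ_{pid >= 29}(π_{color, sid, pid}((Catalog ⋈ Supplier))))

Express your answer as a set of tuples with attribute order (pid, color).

{(29, blue), (33, red), (38, gold)}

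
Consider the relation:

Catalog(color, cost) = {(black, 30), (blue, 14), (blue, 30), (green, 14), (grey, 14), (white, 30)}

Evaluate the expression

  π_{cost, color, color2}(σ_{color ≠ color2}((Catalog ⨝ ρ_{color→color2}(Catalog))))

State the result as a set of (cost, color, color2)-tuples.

{(14, blue, green), (14, blue, grey), (14, green, blue), (14, green, grey), (14, grey, blue), (14, grey, green), (30, black, blue), (30, black, white), (30, blue, black), (30, blue, white), (30, white, black), (30, white, blue)}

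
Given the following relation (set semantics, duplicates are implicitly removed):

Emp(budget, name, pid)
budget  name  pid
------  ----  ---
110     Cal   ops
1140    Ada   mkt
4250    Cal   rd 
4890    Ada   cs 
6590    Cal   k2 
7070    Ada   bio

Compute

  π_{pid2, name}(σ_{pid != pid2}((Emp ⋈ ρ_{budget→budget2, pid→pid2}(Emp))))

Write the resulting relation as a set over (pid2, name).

ρ[budget→budget2, pid→pid2]: schema becomes (budget2, name, pid2); tuples unchanged.
Emp ⋈ ρ_{budget→budget2, pid→pid2}(Emp) (natural join on name): {(110, Cal, ops, 110, ops), (110, Cal, ops, 4250, rd), (110, Cal, ops, 6590, k2), (1140, Ada, mkt, 1140, mkt), (1140, Ada, mkt, 4890, cs), (1140, Ada, mkt, 7070, bio), (4250, Cal, rd, 110, ops), (4250, Cal, rd, 4250, rd), (4250, Cal, rd, 6590, k2), (4890, Ada, cs, 1140, mkt), (4890, Ada, cs, 4890, cs), (4890, Ada, cs, 7070, bio), (6590, Cal, k2, 110, ops), (6590, Cal, k2, 4250, rd), (6590, Cal, k2, 6590, k2), (7070, Ada, bio, 1140, mkt), (7070, Ada, bio, 4890, cs), (7070, Ada, bio, 7070, bio)}
σ[pid != pid2]: keep tuples satisfying pid != pid2 → {(110, Cal, ops, 4250, rd), (110, Cal, ops, 6590, k2), (1140, Ada, mkt, 4890, cs), (1140, Ada, mkt, 7070, bio), (4250, Cal, rd, 110, ops), (4250, Cal, rd, 6590, k2), (4890, Ada, cs, 1140, mkt), (4890, Ada, cs, 7070, bio), (6590, Cal, k2, 110, ops), (6590, Cal, k2, 4250, rd), (7070, Ada, bio, 1140, mkt), (7070, Ada, bio, 4890, cs)}
π[pid2, name]: project onto (pid2, name) (6 duplicate(s) eliminated) → {(bio, Ada), (cs, Ada), (k2, Cal), (mkt, Ada), (ops, Cal), (rd, Cal)}

{(bio, Ada), (cs, Ada), (k2, Cal), (mkt, Ada), (ops, Cal), (rd, Cal)}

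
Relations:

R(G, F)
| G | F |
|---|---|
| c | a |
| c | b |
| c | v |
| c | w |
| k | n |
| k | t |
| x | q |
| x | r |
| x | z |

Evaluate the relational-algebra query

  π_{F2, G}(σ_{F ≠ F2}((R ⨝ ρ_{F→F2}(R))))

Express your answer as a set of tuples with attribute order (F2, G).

{(a, c), (b, c), (n, k), (q, x), (r, x), (t, k), (v, c), (w, c), (z, x)}

ρ[F→F2]: schema becomes (G, F2); tuples unchanged.
Natural join on G: {(c, a, a), (c, a, b), (c, a, v), (c, a, w), (c, b, a), (c, b, b), (c, b, v), (c, b, w), (c, v, a), (c, v, b), (c, v, v), (c, v, w), (c, w, a), (c, w, b), (c, w, v), (c, w, w), (k, n, n), (k, n, t), (k, t, n), (k, t, t), (x, q, q), (x, q, r), (x, q, z), (x, r, q), (x, r, r), (x, r, z), (x, z, q), (x, z, r), (x, z, z)}
Apply σ_{F ≠ F2}; surviving tuples: {(c, a, b), (c, a, v), (c, a, w), (c, b, a), (c, b, v), (c, b, w), (c, v, a), (c, v, b), (c, v, w), (c, w, a), (c, w, b), (c, w, v), (k, n, t), (k, t, n), (x, q, r), (x, q, z), (x, r, q), (x, r, z), (x, z, q), (x, z, r)}
Projecting to F2, G (11 duplicate(s) eliminated): {(a, c), (b, c), (n, k), (q, x), (r, x), (t, k), (v, c), (w, c), (z, x)}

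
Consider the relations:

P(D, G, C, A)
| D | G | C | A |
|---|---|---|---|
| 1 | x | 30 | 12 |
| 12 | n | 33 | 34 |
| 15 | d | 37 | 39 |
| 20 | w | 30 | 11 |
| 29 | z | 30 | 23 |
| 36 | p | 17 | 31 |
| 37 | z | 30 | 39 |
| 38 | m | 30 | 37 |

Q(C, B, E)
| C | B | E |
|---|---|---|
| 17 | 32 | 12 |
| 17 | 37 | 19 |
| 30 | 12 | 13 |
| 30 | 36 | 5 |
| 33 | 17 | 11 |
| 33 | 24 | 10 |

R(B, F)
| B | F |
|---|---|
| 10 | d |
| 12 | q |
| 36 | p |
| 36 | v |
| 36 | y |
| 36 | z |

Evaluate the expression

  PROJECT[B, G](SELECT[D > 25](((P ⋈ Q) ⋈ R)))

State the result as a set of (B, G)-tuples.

Natural join on C: {(1, x, 30, 12, 12, 13), (1, x, 30, 12, 36, 5), (12, n, 33, 34, 17, 11), (12, n, 33, 34, 24, 10), (20, w, 30, 11, 12, 13), (20, w, 30, 11, 36, 5), (29, z, 30, 23, 12, 13), (29, z, 30, 23, 36, 5), (36, p, 17, 31, 32, 12), (36, p, 17, 31, 37, 19), (37, z, 30, 39, 12, 13), (37, z, 30, 39, 36, 5), (38, m, 30, 37, 12, 13), (38, m, 30, 37, 36, 5)}
Natural join on B: {(1, x, 30, 12, 12, 13, q), (1, x, 30, 12, 36, 5, p), (1, x, 30, 12, 36, 5, v), (1, x, 30, 12, 36, 5, y), (1, x, 30, 12, 36, 5, z), (20, w, 30, 11, 12, 13, q), (20, w, 30, 11, 36, 5, p), (20, w, 30, 11, 36, 5, v), (20, w, 30, 11, 36, 5, y), (20, w, 30, 11, 36, 5, z), (29, z, 30, 23, 12, 13, q), (29, z, 30, 23, 36, 5, p), (29, z, 30, 23, 36, 5, v), (29, z, 30, 23, 36, 5, y), (29, z, 30, 23, 36, 5, z), (37, z, 30, 39, 12, 13, q), (37, z, 30, 39, 36, 5, p), (37, z, 30, 39, 36, 5, v), (37, z, 30, 39, 36, 5, y), (37, z, 30, 39, 36, 5, z), (38, m, 30, 37, 12, 13, q), (38, m, 30, 37, 36, 5, p), (38, m, 30, 37, 36, 5, v), (38, m, 30, 37, 36, 5, y), (38, m, 30, 37, 36, 5, z)}
Filtering on D > 25 leaves {(29, z, 30, 23, 12, 13, q), (29, z, 30, 23, 36, 5, p), (29, z, 30, 23, 36, 5, v), (29, z, 30, 23, 36, 5, y), (29, z, 30, 23, 36, 5, z), (37, z, 30, 39, 12, 13, q), (37, z, 30, 39, 36, 5, p), (37, z, 30, 39, 36, 5, v), (37, z, 30, 39, 36, 5, y), (37, z, 30, 39, 36, 5, z), (38, m, 30, 37, 12, 13, q), (38, m, 30, 37, 36, 5, p), (38, m, 30, 37, 36, 5, v), (38, m, 30, 37, 36, 5, y), (38, m, 30, 37, 36, 5, z)}.
Keep only column(s) B, G (11 duplicate(s) eliminated): {(12, m), (12, z), (36, m), (36, z)}

{(12, m), (12, z), (36, m), (36, z)}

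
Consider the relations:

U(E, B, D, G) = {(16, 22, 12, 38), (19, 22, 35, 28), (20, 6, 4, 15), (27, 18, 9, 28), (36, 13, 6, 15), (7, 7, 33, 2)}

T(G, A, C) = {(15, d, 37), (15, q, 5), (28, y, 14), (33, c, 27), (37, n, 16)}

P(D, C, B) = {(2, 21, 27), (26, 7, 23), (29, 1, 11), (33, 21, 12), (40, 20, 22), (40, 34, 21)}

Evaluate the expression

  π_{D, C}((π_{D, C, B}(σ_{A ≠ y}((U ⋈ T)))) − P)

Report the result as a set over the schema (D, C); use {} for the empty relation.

{(4, 37), (4, 5), (6, 37), (6, 5)}

U ⋈ T (natural join on G): {(19, 22, 35, 28, y, 14), (20, 6, 4, 15, d, 37), (20, 6, 4, 15, q, 5), (27, 18, 9, 28, y, 14), (36, 13, 6, 15, d, 37), (36, 13, 6, 15, q, 5)}
Apply σ_{A ≠ y}; surviving tuples: {(20, 6, 4, 15, d, 37), (20, 6, 4, 15, q, 5), (36, 13, 6, 15, d, 37), (36, 13, 6, 15, q, 5)}
π_{D, C, B} gives {(4, 37, 6), (4, 5, 6), (6, 37, 13), (6, 5, 13)}.
Set difference of the two operands is {(4, 37, 6), (4, 5, 6), (6, 37, 13), (6, 5, 13)}.
π_{D, C} gives {(4, 37), (4, 5), (6, 37), (6, 5)}.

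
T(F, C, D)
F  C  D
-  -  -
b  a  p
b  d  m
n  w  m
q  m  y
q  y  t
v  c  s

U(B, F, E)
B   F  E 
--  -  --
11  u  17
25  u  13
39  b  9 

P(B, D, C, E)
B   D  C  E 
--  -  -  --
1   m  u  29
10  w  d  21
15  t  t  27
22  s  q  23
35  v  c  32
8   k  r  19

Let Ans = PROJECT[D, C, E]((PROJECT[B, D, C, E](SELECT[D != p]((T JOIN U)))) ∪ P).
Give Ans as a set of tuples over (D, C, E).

{(k, r, 19), (m, d, 9), (m, u, 29), (s, q, 23), (t, t, 27), (v, c, 32), (w, d, 21)}

T ⋈ U (natural join on F): {(b, a, p, 39, 9), (b, d, m, 39, 9)}
Filtering on D != p leaves {(b, d, m, 39, 9)}.
π[B, D, C, E]: project onto (B, D, C, E) → {(39, m, d, 9)}
Union: {(39, m, d, 9)} with {(1, m, u, 29), (10, w, d, 21), (15, t, t, 27), (22, s, q, 23), (35, v, c, 32), (8, k, r, 19)} → {(1, m, u, 29), (10, w, d, 21), (15, t, t, 27), (22, s, q, 23), (35, v, c, 32), (39, m, d, 9), (8, k, r, 19)}
π[D, C, E]: project onto (D, C, E) → {(k, r, 19), (m, d, 9), (m, u, 29), (s, q, 23), (t, t, 27), (v, c, 32), (w, d, 21)}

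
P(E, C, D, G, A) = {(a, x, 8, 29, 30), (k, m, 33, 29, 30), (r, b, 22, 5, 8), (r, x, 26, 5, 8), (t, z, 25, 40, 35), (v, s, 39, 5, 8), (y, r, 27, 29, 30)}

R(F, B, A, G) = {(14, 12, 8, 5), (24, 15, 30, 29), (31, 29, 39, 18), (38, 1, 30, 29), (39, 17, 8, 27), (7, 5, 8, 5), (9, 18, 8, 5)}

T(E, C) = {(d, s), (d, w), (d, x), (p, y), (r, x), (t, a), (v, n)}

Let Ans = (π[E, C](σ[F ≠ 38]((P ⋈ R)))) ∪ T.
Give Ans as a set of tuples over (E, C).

{(a, x), (d, s), (d, w), (d, x), (k, m), (p, y), (r, b), (r, x), (t, a), (v, n), (v, s), (y, r)}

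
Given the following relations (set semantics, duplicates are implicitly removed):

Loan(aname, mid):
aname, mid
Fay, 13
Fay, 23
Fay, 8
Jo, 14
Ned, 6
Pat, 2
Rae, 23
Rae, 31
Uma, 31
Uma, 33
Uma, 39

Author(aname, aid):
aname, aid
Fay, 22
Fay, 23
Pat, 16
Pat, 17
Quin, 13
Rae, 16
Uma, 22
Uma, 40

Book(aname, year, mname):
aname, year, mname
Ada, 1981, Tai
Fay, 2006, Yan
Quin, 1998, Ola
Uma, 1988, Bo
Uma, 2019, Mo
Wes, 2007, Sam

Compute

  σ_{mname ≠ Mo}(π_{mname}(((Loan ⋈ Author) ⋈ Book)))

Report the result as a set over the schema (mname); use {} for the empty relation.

Natural join on aname: {(Fay, 13, 22), (Fay, 13, 23), (Fay, 23, 22), (Fay, 23, 23), (Fay, 8, 22), (Fay, 8, 23), (Pat, 2, 16), (Pat, 2, 17), (Rae, 23, 16), (Rae, 31, 16), (Uma, 31, 22), (Uma, 31, 40), (Uma, 33, 22), (Uma, 33, 40), (Uma, 39, 22), (Uma, 39, 40)}
Natural join on aname: {(Fay, 13, 22, 2006, Yan), (Fay, 13, 23, 2006, Yan), (Fay, 23, 22, 2006, Yan), (Fay, 23, 23, 2006, Yan), (Fay, 8, 22, 2006, Yan), (Fay, 8, 23, 2006, Yan), (Uma, 31, 22, 1988, Bo), (Uma, 31, 22, 2019, Mo), (Uma, 31, 40, 1988, Bo), (Uma, 31, 40, 2019, Mo), (Uma, 33, 22, 1988, Bo), (Uma, 33, 22, 2019, Mo), (Uma, 33, 40, 1988, Bo), (Uma, 33, 40, 2019, Mo), (Uma, 39, 22, 1988, Bo), (Uma, 39, 22, 2019, Mo), (Uma, 39, 40, 1988, Bo), (Uma, 39, 40, 2019, Mo)}
Projecting to mname (15 duplicate(s) eliminated): {Bo, Mo, Yan}
Apply σ_{mname ≠ Mo}; surviving tuples: {Bo, Yan}

{Bo, Yan}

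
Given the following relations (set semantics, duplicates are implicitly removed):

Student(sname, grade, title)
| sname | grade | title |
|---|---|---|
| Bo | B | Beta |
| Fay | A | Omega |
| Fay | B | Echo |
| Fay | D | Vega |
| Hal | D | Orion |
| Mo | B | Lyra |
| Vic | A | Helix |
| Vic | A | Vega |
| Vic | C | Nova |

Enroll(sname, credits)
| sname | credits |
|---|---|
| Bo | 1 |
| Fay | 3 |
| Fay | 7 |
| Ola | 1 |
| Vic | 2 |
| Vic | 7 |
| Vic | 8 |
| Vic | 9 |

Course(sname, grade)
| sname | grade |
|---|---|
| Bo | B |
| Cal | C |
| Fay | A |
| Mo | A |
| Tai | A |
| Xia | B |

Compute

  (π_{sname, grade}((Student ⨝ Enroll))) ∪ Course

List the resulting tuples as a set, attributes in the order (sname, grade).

Joining Student and Enroll on sname yields {(Bo, B, Beta, 1), (Fay, A, Omega, 3), (Fay, A, Omega, 7), (Fay, B, Echo, 3), (Fay, B, Echo, 7), (Fay, D, Vega, 3), (Fay, D, Vega, 7), (Vic, A, Helix, 2), (Vic, A, Helix, 7), (Vic, A, Helix, 8), (Vic, A, Helix, 9), (Vic, A, Vega, 2), (Vic, A, Vega, 7), (Vic, A, Vega, 8), (Vic, A, Vega, 9), (Vic, C, Nova, 2), (Vic, C, Nova, 7), (Vic, C, Nova, 8), (Vic, C, Nova, 9)}.
Projecting to sname, grade (13 duplicate(s) eliminated): {(Bo, B), (Fay, A), (Fay, B), (Fay, D), (Vic, A), (Vic, C)}
Taking the union: {(Bo, B), (Cal, C), (Fay, A), (Fay, B), (Fay, D), (Mo, A), (Tai, A), (Vic, A), (Vic, C), (Xia, B)}

{(Bo, B), (Cal, C), (Fay, A), (Fay, B), (Fay, D), (Mo, A), (Tai, A), (Vic, A), (Vic, C), (Xia, B)}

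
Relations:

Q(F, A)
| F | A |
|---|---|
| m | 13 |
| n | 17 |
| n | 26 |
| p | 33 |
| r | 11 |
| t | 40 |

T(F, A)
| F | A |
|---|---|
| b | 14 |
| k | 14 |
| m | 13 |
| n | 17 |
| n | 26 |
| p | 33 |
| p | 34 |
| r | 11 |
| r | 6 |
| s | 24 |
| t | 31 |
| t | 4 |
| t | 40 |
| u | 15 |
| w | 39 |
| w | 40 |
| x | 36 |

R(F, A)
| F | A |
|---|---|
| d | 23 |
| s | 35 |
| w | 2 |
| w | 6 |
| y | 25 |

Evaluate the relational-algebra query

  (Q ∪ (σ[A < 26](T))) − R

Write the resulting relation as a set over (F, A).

{(b, 14), (k, 14), (m, 13), (n, 17), (n, 26), (p, 33), (r, 11), (r, 6), (s, 24), (t, 4), (t, 40), (u, 15)}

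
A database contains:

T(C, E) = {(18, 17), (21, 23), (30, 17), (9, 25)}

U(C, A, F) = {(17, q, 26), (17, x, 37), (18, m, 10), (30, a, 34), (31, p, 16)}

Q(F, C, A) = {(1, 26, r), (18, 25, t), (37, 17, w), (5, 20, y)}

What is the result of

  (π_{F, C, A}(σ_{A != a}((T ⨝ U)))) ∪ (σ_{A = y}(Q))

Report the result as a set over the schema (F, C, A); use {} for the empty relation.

T ⋈ U (natural join on C): {(18, 17, m, 10), (30, 17, a, 34)}
Filtering on A != a leaves {(18, 17, m, 10)}.
π_{F, C, A} gives {(10, 18, m)}.
Filtering on A = y leaves {(5, 20, y)}.
Taking the union: {(10, 18, m), (5, 20, y)}

{(10, 18, m), (5, 20, y)}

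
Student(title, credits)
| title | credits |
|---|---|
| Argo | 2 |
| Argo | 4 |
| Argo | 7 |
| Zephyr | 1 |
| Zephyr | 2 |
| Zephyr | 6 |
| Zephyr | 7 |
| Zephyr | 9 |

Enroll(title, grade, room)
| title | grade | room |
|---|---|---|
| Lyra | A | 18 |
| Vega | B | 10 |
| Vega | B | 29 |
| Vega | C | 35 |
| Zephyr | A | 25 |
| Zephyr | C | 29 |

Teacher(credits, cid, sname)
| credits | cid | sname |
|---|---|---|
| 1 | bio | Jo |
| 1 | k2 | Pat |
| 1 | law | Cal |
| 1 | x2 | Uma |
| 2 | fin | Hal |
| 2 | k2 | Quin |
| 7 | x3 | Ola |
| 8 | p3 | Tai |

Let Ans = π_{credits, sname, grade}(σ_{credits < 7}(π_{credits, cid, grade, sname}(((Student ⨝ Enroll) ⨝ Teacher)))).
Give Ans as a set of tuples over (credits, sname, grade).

{(1, Cal, A), (1, Cal, C), (1, Jo, A), (1, Jo, C), (1, Pat, A), (1, Pat, C), (1, Uma, A), (1, Uma, C), (2, Hal, A), (2, Hal, C), (2, Quin, A), (2, Quin, C)}

Natural join on title: {(Zephyr, 1, A, 25), (Zephyr, 1, C, 29), (Zephyr, 2, A, 25), (Zephyr, 2, C, 29), (Zephyr, 6, A, 25), (Zephyr, 6, C, 29), (Zephyr, 7, A, 25), (Zephyr, 7, C, 29), (Zephyr, 9, A, 25), (Zephyr, 9, C, 29)}
Natural join on credits: {(Zephyr, 1, A, 25, bio, Jo), (Zephyr, 1, A, 25, k2, Pat), (Zephyr, 1, A, 25, law, Cal), (Zephyr, 1, A, 25, x2, Uma), (Zephyr, 1, C, 29, bio, Jo), (Zephyr, 1, C, 29, k2, Pat), (Zephyr, 1, C, 29, law, Cal), (Zephyr, 1, C, 29, x2, Uma), (Zephyr, 2, A, 25, fin, Hal), (Zephyr, 2, A, 25, k2, Quin), (Zephyr, 2, C, 29, fin, Hal), (Zephyr, 2, C, 29, k2, Quin), (Zephyr, 7, A, 25, x3, Ola), (Zephyr, 7, C, 29, x3, Ola)}
π[credits, cid, grade, sname]: project onto (credits, cid, grade, sname) → {(1, bio, A, Jo), (1, bio, C, Jo), (1, k2, A, Pat), (1, k2, C, Pat), (1, law, A, Cal), (1, law, C, Cal), (1, x2, A, Uma), (1, x2, C, Uma), (2, fin, A, Hal), (2, fin, C, Hal), (2, k2, A, Quin), (2, k2, C, Quin), (7, x3, A, Ola), (7, x3, C, Ola)}
Filtering on credits < 7 leaves {(1, bio, A, Jo), (1, bio, C, Jo), (1, k2, A, Pat), (1, k2, C, Pat), (1, law, A, Cal), (1, law, C, Cal), (1, x2, A, Uma), (1, x2, C, Uma), (2, fin, A, Hal), (2, fin, C, Hal), (2, k2, A, Quin), (2, k2, C, Quin)}.
π[credits, sname, grade]: project onto (credits, sname, grade) → {(1, Cal, A), (1, Cal, C), (1, Jo, A), (1, Jo, C), (1, Pat, A), (1, Pat, C), (1, Uma, A), (1, Uma, C), (2, Hal, A), (2, Hal, C), (2, Quin, A), (2, Quin, C)}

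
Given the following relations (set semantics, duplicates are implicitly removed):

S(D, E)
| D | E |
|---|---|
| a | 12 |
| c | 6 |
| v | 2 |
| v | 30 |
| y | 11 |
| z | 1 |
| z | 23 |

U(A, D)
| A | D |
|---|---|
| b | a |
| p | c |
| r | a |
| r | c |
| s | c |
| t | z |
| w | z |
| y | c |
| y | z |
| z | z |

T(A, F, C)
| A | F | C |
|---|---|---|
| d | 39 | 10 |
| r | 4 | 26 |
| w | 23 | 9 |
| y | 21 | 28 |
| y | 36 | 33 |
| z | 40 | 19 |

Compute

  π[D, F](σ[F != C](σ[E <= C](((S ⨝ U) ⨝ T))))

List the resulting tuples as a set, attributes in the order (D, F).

{(a, 4), (c, 21), (c, 36), (c, 4), (z, 21), (z, 23), (z, 36), (z, 40)}

S ⋈ U (natural join on D): {(a, 12, b), (a, 12, r), (c, 6, p), (c, 6, r), (c, 6, s), (c, 6, y), (z, 1, t), (z, 1, w), (z, 1, y), (z, 1, z), (z, 23, t), (z, 23, w), (z, 23, y), (z, 23, z)}
(S ⨝ U) ⋈ T (natural join on A): {(a, 12, r, 4, 26), (c, 6, r, 4, 26), (c, 6, y, 21, 28), (c, 6, y, 36, 33), (z, 1, w, 23, 9), (z, 1, y, 21, 28), (z, 1, y, 36, 33), (z, 1, z, 40, 19), (z, 23, w, 23, 9), (z, 23, y, 21, 28), (z, 23, y, 36, 33), (z, 23, z, 40, 19)}
Apply σ_{E <= C}; surviving tuples: {(a, 12, r, 4, 26), (c, 6, r, 4, 26), (c, 6, y, 21, 28), (c, 6, y, 36, 33), (z, 1, w, 23, 9), (z, 1, y, 21, 28), (z, 1, y, 36, 33), (z, 1, z, 40, 19), (z, 23, y, 21, 28), (z, 23, y, 36, 33)}
Apply σ_{F != C}; surviving tuples: {(a, 12, r, 4, 26), (c, 6, r, 4, 26), (c, 6, y, 21, 28), (c, 6, y, 36, 33), (z, 1, w, 23, 9), (z, 1, y, 21, 28), (z, 1, y, 36, 33), (z, 1, z, 40, 19), (z, 23, y, 21, 28), (z, 23, y, 36, 33)}
Projecting to D, F (2 duplicate(s) eliminated): {(a, 4), (c, 21), (c, 36), (c, 4), (z, 21), (z, 23), (z, 36), (z, 40)}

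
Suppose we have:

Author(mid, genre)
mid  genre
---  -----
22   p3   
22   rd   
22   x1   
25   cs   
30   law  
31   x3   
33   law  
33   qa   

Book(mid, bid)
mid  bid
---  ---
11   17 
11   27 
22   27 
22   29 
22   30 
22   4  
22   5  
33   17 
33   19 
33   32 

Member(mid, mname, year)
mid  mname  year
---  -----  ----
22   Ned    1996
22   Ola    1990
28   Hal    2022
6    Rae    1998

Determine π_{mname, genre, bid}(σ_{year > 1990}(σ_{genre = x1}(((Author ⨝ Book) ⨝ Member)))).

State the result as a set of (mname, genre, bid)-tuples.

Author ⋈ Book (natural join on mid): {(22, p3, 27), (22, p3, 29), (22, p3, 30), (22, p3, 4), (22, p3, 5), (22, rd, 27), (22, rd, 29), (22, rd, 30), (22, rd, 4), (22, rd, 5), (22, x1, 27), (22, x1, 29), (22, x1, 30), (22, x1, 4), (22, x1, 5), (33, law, 17), (33, law, 19), (33, law, 32), (33, qa, 17), (33, qa, 19), (33, qa, 32)}
(Author ⨝ Book) ⋈ Member (natural join on mid): {(22, p3, 27, Ned, 1996), (22, p3, 27, Ola, 1990), (22, p3, 29, Ned, 1996), (22, p3, 29, Ola, 1990), (22, p3, 30, Ned, 1996), (22, p3, 30, Ola, 1990), (22, p3, 4, Ned, 1996), (22, p3, 4, Ola, 1990), (22, p3, 5, Ned, 1996), (22, p3, 5, Ola, 1990), (22, rd, 27, Ned, 1996), (22, rd, 27, Ola, 1990), (22, rd, 29, Ned, 1996), (22, rd, 29, Ola, 1990), (22, rd, 30, Ned, 1996), (22, rd, 30, Ola, 1990), (22, rd, 4, Ned, 1996), (22, rd, 4, Ola, 1990), (22, rd, 5, Ned, 1996), (22, rd, 5, Ola, 1990), (22, x1, 27, Ned, 1996), (22, x1, 27, Ola, 1990), (22, x1, 29, Ned, 1996), (22, x1, 29, Ola, 1990), (22, x1, 30, Ned, 1996), (22, x1, 30, Ola, 1990), (22, x1, 4, Ned, 1996), (22, x1, 4, Ola, 1990), (22, x1, 5, Ned, 1996), (22, x1, 5, Ola, 1990)}
Selection genre = x1: {(22, x1, 27, Ned, 1996), (22, x1, 27, Ola, 1990), (22, x1, 29, Ned, 1996), (22, x1, 29, Ola, 1990), (22, x1, 30, Ned, 1996), (22, x1, 30, Ola, 1990), (22, x1, 4, Ned, 1996), (22, x1, 4, Ola, 1990), (22, x1, 5, Ned, 1996), (22, x1, 5, Ola, 1990)}
Selection year > 1990: {(22, x1, 27, Ned, 1996), (22, x1, 29, Ned, 1996), (22, x1, 30, Ned, 1996), (22, x1, 4, Ned, 1996), (22, x1, 5, Ned, 1996)}
π_{mname, genre, bid} gives {(Ned, x1, 27), (Ned, x1, 29), (Ned, x1, 30), (Ned, x1, 4), (Ned, x1, 5)}.

{(Ned, x1, 27), (Ned, x1, 29), (Ned, x1, 30), (Ned, x1, 4), (Ned, x1, 5)}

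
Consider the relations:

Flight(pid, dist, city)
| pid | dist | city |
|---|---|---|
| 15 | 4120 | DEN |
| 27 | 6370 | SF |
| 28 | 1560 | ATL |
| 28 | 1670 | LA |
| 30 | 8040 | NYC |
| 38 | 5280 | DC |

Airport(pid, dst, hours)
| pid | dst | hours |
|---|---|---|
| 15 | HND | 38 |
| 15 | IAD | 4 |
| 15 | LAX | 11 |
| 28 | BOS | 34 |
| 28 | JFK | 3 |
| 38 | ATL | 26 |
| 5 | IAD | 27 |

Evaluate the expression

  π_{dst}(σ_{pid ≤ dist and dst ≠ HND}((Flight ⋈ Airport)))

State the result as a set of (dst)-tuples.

{ATL, BOS, IAD, JFK, LAX}

Joining Flight and Airport on pid yields {(15, 4120, DEN, HND, 38), (15, 4120, DEN, IAD, 4), (15, 4120, DEN, LAX, 11), (28, 1560, ATL, BOS, 34), (28, 1560, ATL, JFK, 3), (28, 1670, LA, BOS, 34), (28, 1670, LA, JFK, 3), (38, 5280, DC, ATL, 26)}.
Apply σ_{pid ≤ dist and dst ≠ HND}; surviving tuples: {(15, 4120, DEN, IAD, 4), (15, 4120, DEN, LAX, 11), (28, 1560, ATL, BOS, 34), (28, 1560, ATL, JFK, 3), (28, 1670, LA, BOS, 34), (28, 1670, LA, JFK, 3), (38, 5280, DC, ATL, 26)}
Projecting to dst (2 duplicate(s) eliminated): {ATL, BOS, IAD, JFK, LAX}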